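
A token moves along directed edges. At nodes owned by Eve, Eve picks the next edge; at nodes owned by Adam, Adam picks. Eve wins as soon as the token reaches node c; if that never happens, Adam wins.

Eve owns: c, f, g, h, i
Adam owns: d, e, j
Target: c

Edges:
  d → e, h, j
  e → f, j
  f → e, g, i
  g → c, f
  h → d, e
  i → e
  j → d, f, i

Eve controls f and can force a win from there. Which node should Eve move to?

g

A0 = {c}
A1: add {g} — g (Eve) has g→c.
A2: add {f} — f (Eve) has f→g.
A3 = A2; e.g. d (Adam) can still go to e. Fixed point.
From f, successor g is in the attractor (rank 1); the other successors e, i are not.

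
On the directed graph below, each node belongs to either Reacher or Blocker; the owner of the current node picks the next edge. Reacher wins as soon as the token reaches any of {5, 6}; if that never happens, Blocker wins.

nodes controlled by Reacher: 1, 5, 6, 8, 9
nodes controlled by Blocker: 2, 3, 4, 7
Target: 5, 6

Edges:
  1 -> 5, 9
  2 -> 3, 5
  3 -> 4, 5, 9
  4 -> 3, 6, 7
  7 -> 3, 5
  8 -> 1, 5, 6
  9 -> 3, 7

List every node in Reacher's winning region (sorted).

1, 5, 6, 8

A0 = {5, 6}
A1: add {1, 8} — 1 (Reacher) has 1→5; 8 (Reacher) has 8→5.
A2 = A1; e.g. 2 (Blocker) can still go to 3. Fixed point.
Reacher's winning region = {1, 5, 6, 8}.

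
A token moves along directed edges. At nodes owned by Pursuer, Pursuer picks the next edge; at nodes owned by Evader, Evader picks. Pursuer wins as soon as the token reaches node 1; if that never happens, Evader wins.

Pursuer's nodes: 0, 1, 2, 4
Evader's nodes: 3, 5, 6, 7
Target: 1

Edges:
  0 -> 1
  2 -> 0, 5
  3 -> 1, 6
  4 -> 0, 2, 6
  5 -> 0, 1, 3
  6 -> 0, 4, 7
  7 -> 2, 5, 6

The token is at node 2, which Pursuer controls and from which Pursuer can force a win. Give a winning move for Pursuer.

A0 = {1}
A1: add {0} — 0 (Pursuer) has 0→1.
A2: add {2, 4} — 2 (Pursuer) has 2→0; 4 (Pursuer) has 4→0.
A3 = A2; e.g. 3 (Evader) can still go to 6. Fixed point.
From 2, successor 0 is in the attractor (rank 1); the other successor 5 is not.

0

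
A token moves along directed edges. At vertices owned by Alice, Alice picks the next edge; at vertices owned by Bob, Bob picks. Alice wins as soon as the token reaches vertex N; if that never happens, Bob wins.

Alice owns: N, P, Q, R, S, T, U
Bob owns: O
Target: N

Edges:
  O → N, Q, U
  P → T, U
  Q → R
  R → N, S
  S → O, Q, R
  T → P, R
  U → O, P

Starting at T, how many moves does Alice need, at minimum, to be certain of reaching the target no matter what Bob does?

A0 = {N}
A1: add {R} — R (Alice) has R→N.
A2: add {Q, S, T} — Q (Alice) has Q→R; S (Alice) has S→R; T (Alice) has T→R.
T enters the attractor at level 2, so Alice can force the target in 2 moves from there.

2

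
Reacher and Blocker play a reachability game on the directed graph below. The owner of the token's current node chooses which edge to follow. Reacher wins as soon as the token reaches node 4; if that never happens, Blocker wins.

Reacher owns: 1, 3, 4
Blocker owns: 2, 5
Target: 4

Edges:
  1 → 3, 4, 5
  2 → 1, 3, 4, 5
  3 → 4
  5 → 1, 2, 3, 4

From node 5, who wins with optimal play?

A0 = {4}
A1: add {1, 3} — 1 (Reacher) has 1→4; 3 (Reacher) has 3→4.
A2 = A1; e.g. 2 (Blocker) can still go to 5. Fixed point.
5 never enters the attractor, so Blocker can avoid the target forever.

Blocker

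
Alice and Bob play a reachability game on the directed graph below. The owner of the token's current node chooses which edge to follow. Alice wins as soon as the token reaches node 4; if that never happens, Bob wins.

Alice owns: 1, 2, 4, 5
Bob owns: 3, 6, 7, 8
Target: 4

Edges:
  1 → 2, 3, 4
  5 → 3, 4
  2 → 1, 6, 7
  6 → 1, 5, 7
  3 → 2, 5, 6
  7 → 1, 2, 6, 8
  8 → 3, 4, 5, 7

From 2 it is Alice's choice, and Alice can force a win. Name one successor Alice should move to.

A0 = {4}
A1: add {1, 5} — 1 (Alice) has 1→4; 5 (Alice) has 5→4.
A2: add {2} — 2 (Alice) has 2→1.
A3 = A2; e.g. 3 (Bob) can still go to 6. Fixed point.
From 2, successor 1 is in the attractor (rank 1); the other successors 6, 7 are not.

1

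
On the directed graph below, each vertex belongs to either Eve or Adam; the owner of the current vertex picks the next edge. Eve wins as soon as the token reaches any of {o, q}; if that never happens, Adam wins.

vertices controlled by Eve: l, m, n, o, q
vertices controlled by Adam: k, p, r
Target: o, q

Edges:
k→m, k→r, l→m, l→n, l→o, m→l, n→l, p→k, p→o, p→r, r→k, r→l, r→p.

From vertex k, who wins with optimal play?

Adam

A0 = {o, q}
A1: add {l} — l (Eve) has l→o.
A2: add {m, n} — m (Eve) has m→l; n (Eve) has n→l.
A3 = A2; e.g. k (Adam) can still go to r. Fixed point.
k never enters the attractor, so Adam can avoid the target forever.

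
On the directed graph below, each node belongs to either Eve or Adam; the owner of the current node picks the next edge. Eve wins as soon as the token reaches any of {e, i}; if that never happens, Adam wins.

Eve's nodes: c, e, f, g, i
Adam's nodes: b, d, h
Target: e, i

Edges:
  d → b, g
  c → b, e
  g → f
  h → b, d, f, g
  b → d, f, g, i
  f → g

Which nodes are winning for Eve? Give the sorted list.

A0 = {e, i}
A1: add {c} — c (Eve) has c→e.
A2 = A1; e.g. b (Adam) can still go to d. Fixed point.
Eve's winning region = {c, e, i}.

c, e, i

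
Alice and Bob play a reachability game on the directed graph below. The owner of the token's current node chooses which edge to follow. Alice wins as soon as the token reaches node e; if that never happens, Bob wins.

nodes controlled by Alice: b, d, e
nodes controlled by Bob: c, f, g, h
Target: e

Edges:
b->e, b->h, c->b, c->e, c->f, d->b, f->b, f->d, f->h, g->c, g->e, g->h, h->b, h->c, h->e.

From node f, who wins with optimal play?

Bob

A0 = {e}
A1: add {b} — b (Alice) has b→e.
A2: add {d} — d (Alice) has d→b.
A3 = A2; e.g. c (Bob) can still go to f. Fixed point.
f never enters the attractor, so Bob can avoid the target forever.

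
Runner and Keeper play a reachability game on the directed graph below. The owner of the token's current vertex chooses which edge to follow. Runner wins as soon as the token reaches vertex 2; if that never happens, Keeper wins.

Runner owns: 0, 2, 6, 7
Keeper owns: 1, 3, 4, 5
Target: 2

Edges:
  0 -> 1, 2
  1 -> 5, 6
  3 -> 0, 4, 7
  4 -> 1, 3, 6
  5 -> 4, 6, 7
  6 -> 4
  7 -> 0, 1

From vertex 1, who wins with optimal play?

Keeper

A0 = {2}
A1: add {0} — 0 (Runner) has 0→2.
A2: add {7} — 7 (Runner) has 7→0.
A3 = A2; e.g. 1 (Keeper) can still go to 5. Fixed point.
1 never enters the attractor, so Keeper can avoid the target forever.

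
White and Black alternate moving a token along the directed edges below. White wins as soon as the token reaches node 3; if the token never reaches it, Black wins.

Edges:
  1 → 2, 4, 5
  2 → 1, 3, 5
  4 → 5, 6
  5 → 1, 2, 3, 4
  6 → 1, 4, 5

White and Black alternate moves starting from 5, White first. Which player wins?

Track states (vertex, player-to-move).
A0 = {(3,White), (3,Black)}
A1: add {(2,White), (5,White)}.
(5,White) ∈ A1 ⇒ White forces the target.

White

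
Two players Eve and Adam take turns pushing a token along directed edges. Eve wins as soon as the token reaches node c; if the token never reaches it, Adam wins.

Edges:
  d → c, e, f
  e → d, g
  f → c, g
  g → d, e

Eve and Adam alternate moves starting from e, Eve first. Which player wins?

Adam

Track states (vertex, player-to-move).
A0 = {(c,Eve), (c,Adam)}
A1: add {(d,Eve), (f,Eve)}.
A2 = A1; e.g. (d,Adam) stays out. (e,Eve) never enters ⇒ Adam avoids the target.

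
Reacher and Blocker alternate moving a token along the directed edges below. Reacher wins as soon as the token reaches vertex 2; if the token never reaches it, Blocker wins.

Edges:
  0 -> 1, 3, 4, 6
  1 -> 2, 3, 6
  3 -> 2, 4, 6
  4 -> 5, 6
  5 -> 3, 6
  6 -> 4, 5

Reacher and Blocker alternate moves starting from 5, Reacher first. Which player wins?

Blocker

Track states (vertex, player-to-move).
A0 = {(2,Reacher), (2,Blocker)}
A1: add {(1,Reacher), (3,Reacher)}.
A2 = A1; e.g. (0,Reacher) stays out. (5,Reacher) never enters ⇒ Blocker avoids the target.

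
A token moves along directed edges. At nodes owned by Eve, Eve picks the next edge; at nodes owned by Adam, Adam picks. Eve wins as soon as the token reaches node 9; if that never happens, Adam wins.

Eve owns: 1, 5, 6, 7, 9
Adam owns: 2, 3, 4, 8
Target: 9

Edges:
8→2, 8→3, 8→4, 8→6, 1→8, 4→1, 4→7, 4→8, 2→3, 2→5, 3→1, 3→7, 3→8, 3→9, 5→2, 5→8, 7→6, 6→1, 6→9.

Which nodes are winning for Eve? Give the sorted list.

A0 = {9}
A1: add {6} — 6 (Eve) has 6→9.
A2: add {7} — 7 (Eve) has 7→6.
A3 = A2; e.g. 1 (Eve) has no edge into A2. Fixed point.
Eve's winning region = {6, 7, 9}.

6, 7, 9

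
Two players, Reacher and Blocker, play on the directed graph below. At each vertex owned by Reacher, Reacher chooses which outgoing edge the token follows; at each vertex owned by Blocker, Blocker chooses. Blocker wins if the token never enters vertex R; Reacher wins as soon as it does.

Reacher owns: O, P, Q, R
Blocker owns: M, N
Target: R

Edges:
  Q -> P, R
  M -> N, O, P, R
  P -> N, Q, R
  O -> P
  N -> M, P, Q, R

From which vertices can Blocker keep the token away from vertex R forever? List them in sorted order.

M, N

A0 = {R}
A1: add {P, Q} — P (Reacher) has P→R; Q (Reacher) has Q→R.
A2: add {O} — O (Reacher) has O→P.
A3 = A2; e.g. M (Blocker) can still go to N. Fixed point.
Reacher's attractor = {O, P, Q, R}; Blocker avoids the target exactly from the complement.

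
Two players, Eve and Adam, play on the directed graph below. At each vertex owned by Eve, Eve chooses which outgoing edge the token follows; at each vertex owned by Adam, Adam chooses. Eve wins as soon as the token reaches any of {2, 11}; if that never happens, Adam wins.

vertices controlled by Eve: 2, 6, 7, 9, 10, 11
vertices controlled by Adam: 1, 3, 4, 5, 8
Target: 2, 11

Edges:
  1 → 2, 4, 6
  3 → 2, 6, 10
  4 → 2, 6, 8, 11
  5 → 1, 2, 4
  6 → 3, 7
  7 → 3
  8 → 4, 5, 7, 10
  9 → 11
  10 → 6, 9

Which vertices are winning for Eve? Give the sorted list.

2, 9, 10, 11

A0 = {2, 11}
A1: add {9} — 9 (Eve) has 9→11.
A2: add {10} — 10 (Eve) has 10→9.
A3 = A2; e.g. 1 (Adam) can still go to 4. Fixed point.
Eve's winning region = {2, 9, 10, 11}.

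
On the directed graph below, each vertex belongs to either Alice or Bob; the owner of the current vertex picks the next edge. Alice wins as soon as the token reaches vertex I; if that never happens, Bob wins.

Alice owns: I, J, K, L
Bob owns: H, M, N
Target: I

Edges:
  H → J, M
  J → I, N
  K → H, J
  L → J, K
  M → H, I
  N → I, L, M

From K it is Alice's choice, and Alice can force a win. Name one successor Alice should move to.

J

A0 = {I}
A1: add {J} — J (Alice) has J→I.
A2: add {K, L} — K (Alice) has K→J; L (Alice) has L→J.
A3 = A2; e.g. H (Bob) can still go to M. Fixed point.
From K, successor J is in the attractor (rank 1); the other successor H is not.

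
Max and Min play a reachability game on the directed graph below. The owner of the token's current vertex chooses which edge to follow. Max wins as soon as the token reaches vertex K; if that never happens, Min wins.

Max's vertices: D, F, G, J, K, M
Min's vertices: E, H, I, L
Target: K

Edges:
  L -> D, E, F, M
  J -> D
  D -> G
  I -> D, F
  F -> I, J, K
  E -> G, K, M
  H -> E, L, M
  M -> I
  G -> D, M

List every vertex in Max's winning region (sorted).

A0 = {K}
A1: add {F} — F (Max) has F→K.
A2 = A1; e.g. D (Max) has no edge into A1. Fixed point.
Max's winning region = {F, K}.

F, K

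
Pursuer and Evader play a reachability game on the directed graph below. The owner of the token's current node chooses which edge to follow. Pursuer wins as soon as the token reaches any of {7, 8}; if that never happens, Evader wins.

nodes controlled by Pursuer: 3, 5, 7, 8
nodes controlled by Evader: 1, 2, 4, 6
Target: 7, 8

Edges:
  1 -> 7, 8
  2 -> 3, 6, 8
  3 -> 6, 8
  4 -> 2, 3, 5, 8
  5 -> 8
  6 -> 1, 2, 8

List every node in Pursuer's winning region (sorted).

A0 = {7, 8}
A1: add {1, 3, 5} — 1 (Evader): all of {7, 8} already in; 3 (Pursuer) has 3→8; 5 (Pursuer) has 5→8.
A2 = A1; e.g. 2 (Evader) can still go to 6. Fixed point.
Pursuer's winning region = {1, 3, 5, 7, 8}.

1, 3, 5, 7, 8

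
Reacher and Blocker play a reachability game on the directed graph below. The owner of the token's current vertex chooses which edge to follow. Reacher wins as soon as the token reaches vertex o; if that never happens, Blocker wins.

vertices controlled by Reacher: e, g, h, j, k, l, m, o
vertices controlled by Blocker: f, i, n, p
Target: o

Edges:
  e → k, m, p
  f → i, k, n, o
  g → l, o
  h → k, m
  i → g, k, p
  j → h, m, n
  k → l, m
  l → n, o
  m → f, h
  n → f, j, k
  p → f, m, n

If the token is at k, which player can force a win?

A0 = {o}
A1: add {g, l} — g (Reacher) has g→o; l (Reacher) has l→o.
A2: add {k} — k (Reacher) has k→l.
k ∈ A2, so Reacher can force the target.

Reacher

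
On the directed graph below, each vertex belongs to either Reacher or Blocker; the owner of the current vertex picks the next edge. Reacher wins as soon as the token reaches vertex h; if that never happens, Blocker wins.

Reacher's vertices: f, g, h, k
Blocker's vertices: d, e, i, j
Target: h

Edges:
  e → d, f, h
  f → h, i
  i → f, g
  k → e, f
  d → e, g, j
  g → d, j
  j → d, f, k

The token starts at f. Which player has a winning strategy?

A0 = {h}
A1: add {f} — f (Reacher) has f→h.
f ∈ A1, so Reacher can force the target.

Reacher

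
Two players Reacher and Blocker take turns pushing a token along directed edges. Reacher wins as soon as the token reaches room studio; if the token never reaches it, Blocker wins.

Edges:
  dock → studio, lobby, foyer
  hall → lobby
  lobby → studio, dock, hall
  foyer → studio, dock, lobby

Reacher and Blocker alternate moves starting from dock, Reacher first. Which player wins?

Reacher

Track states (vertex, player-to-move).
A0 = {(studio,Reacher), (studio,Blocker)}
A1: add {(dock,Reacher), (lobby,Reacher), (foyer,Reacher)}.
(dock,Reacher) ∈ A1 ⇒ Reacher forces the target.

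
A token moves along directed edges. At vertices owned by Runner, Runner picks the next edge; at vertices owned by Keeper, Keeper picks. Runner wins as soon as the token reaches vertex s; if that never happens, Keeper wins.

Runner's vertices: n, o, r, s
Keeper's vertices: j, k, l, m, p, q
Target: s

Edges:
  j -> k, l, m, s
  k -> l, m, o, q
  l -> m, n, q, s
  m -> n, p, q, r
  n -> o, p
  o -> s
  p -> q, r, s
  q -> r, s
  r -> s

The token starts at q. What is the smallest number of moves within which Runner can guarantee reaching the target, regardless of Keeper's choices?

A0 = {s}
A1: add {o, r} — o (Runner) has o→s; r (Runner) has r→s.
A2: add {n, q} — n (Runner) has n→o; q (Keeper): all of {r, s} already in.
q enters the attractor at level 2, so Runner can force the target in 2 moves from there.

2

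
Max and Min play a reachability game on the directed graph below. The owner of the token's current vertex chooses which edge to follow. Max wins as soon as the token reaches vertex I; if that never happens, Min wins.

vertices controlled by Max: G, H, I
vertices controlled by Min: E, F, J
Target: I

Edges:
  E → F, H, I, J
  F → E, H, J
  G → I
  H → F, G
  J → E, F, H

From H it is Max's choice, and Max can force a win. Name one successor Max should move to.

G

A0 = {I}
A1: add {G} — G (Max) has G→I.
A2: add {H} — H (Max) has H→G.
A3 = A2; e.g. E (Min) can still go to F. Fixed point.
From H, successor G is in the attractor (rank 1); the other successor F is not.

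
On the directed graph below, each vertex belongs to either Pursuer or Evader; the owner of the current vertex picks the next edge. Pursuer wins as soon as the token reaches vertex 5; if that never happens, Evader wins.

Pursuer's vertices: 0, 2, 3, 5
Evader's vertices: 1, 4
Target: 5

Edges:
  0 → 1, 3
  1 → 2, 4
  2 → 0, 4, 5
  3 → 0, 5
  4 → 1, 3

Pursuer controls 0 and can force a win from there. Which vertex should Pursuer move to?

A0 = {5}
A1: add {2, 3} — 2 (Pursuer) has 2→5; 3 (Pursuer) has 3→5.
A2: add {0} — 0 (Pursuer) has 0→3.
A3 = A2; e.g. 1 (Evader) can still go to 4. Fixed point.
From 0, successor 3 is in the attractor (rank 1); the other successor 1 is not.

3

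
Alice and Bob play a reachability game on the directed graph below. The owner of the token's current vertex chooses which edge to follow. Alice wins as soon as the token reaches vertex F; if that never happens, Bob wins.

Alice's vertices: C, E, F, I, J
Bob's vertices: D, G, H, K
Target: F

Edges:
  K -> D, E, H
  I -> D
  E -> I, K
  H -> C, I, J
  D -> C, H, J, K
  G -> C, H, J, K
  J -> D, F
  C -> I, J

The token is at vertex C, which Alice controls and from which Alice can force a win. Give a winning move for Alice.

A0 = {F}
A1: add {J} — J (Alice) has J→F.
A2: add {C} — C (Alice) has C→J.
A3 = A2; e.g. D (Bob) can still go to H. Fixed point.
From C, successor J is in the attractor (rank 1); the other successor I is not.

J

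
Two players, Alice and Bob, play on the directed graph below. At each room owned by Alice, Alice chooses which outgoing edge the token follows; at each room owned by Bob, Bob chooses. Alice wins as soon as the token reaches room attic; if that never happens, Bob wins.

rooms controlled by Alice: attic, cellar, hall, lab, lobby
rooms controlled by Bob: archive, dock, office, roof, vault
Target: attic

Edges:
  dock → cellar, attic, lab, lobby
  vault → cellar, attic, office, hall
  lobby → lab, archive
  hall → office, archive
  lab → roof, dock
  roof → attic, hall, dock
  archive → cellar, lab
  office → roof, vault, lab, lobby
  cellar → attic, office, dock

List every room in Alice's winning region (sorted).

attic, cellar

A0 = {attic}
A1: add {cellar} — cellar (Alice) has cellar→attic.
A2 = A1; e.g. roof (Bob) can still go to hall. Fixed point.
Alice's winning region = {attic, cellar}.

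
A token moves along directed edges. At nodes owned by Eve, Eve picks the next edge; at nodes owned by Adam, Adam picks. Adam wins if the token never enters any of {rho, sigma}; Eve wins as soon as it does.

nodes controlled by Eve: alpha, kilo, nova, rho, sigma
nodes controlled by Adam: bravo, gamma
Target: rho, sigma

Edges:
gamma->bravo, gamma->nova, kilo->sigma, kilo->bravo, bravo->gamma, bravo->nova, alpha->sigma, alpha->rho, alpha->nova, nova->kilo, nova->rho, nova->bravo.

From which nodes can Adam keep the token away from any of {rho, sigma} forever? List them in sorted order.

A0 = {rho, sigma}
A1: add {alpha, kilo, nova} — kilo (Eve) has kilo→sigma; alpha (Eve) has alpha→sigma; nova (Eve) has nova→rho.
A2 = A1; e.g. gamma (Adam) can still go to bravo. Fixed point.
Eve's attractor = {alpha, kilo, nova, rho, sigma}; Adam avoids the target exactly from the complement.

bravo, gamma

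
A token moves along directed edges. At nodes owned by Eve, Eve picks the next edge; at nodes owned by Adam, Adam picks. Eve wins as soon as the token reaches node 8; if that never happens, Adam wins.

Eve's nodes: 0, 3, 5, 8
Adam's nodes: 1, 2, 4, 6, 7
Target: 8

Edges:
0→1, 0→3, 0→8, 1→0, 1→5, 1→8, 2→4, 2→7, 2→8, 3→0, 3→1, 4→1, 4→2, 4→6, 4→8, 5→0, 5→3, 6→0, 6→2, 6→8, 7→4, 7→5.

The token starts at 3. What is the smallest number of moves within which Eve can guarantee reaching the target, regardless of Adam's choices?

A0 = {8}
A1: add {0} — 0 (Eve) has 0→8.
A2: add {3, 5} — 3 (Eve) has 3→0; 5 (Eve) has 5→0.
3 enters the attractor at level 2, so Eve can force the target in 2 moves from there.

2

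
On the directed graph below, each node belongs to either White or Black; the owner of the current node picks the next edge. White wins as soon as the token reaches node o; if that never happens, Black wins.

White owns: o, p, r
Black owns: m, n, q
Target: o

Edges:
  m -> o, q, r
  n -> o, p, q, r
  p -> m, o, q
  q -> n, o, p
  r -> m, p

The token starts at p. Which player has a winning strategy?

A0 = {o}
A1: add {p} — p (White) has p→o.
p ∈ A1, so White can force the target.

White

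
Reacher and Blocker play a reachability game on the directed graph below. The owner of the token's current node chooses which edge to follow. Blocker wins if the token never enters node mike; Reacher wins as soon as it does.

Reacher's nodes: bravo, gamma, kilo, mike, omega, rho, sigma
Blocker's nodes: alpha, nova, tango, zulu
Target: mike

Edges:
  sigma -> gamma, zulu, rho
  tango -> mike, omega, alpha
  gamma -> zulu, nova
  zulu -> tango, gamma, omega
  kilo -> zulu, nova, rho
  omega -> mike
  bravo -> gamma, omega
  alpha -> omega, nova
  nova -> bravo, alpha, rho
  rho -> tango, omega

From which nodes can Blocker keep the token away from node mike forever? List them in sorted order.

alpha, gamma, nova, tango, zulu

A0 = {mike}
A1: add {omega} — omega (Reacher) has omega→mike.
A2: add {bravo, rho} — bravo (Reacher) has bravo→omega; rho (Reacher) has rho→omega.
A3: add {kilo, sigma} — sigma (Reacher) has sigma→rho; kilo (Reacher) has kilo→rho.
A4 = A3; e.g. tango (Blocker) can still go to alpha. Fixed point.
Reacher's attractor = {bravo, kilo, mike, omega, rho, sigma}; Blocker avoids the target exactly from the complement.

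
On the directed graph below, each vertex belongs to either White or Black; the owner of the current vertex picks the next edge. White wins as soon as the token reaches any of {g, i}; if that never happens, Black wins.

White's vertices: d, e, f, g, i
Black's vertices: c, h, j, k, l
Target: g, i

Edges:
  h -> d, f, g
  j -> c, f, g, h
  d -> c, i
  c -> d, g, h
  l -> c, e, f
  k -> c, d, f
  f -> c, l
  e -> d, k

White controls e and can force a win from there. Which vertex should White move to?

A0 = {g, i}
A1: add {d} — d (White) has d→i.
A2: add {e} — e (White) has e→d.
A3 = A2; e.g. c (Black) can still go to h. Fixed point.
From e, successor d is in the attractor (rank 1); the other successor k is not.

d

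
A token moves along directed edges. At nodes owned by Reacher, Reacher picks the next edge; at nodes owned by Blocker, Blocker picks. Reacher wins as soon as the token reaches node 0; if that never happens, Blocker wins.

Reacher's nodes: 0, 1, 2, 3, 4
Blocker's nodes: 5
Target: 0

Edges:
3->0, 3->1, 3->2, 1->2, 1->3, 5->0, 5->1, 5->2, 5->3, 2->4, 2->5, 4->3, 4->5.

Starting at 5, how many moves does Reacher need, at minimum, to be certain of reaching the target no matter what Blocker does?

A0 = {0}
A1: add {3} — 3 (Reacher) has 3→0.
A2: add {1, 4} — 1 (Reacher) has 1→3; 4 (Reacher) has 4→3.
A3: add {2} — 2 (Reacher) has 2→4.
A4: add {5} — 5 (Blocker): all of {0, 1, 2, 3} already in.
A4 = all vertices. Fixed point.
5 enters the attractor at level 4, so Reacher can force the target in 4 moves from there.

4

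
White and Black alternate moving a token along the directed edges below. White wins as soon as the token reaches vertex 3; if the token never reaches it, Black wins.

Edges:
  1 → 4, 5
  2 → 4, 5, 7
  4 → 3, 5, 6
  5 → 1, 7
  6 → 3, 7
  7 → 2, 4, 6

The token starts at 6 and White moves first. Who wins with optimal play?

Track states (vertex, player-to-move).
A0 = {(3,White), (3,Black)}
A1: add {(4,White), (6,White)}.
(6,White) ∈ A1 ⇒ White forces the target.

White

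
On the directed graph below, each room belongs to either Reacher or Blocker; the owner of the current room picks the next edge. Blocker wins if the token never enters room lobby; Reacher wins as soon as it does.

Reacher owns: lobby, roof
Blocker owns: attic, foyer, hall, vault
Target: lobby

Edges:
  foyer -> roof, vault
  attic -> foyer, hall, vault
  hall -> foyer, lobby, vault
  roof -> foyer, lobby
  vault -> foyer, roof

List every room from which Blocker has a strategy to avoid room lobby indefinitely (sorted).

attic, foyer, hall, vault

A0 = {lobby}
A1: add {roof} — roof (Reacher) has roof→lobby.
A2 = A1; e.g. foyer (Blocker) can still go to vault. Fixed point.
Reacher's attractor = {lobby, roof}; Blocker avoids the target exactly from the complement.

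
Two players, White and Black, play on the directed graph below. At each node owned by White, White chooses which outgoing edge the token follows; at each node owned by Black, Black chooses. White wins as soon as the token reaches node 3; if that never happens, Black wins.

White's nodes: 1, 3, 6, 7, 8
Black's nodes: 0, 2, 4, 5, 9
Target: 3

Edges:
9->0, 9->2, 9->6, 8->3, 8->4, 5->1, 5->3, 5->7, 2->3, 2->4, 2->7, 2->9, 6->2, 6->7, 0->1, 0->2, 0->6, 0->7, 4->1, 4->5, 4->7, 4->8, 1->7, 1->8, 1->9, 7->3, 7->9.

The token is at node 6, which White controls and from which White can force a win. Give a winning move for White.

7

A0 = {3}
A1: add {7, 8} — 7 (White) has 7→3; 8 (White) has 8→3.
A2: add {1, 6} — 1 (White) has 1→7; 6 (White) has 6→7.
A3: add {5} — 5 (Black): all of {1, 3, 7} already in.
A4: add {4} — 4 (Black): all of {1, 5, 7, 8} already in.
A5 = A4; e.g. 0 (Black) can still go to 2. Fixed point.
From 6, successor 7 is in the attractor (rank 1); the other successor 2 is not.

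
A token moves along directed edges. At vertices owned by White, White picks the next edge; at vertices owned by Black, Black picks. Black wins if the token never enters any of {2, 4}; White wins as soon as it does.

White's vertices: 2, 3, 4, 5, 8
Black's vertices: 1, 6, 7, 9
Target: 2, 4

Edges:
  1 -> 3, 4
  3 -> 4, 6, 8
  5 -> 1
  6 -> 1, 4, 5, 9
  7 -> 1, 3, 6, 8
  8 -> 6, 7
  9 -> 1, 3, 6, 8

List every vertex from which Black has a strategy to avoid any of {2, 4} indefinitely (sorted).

A0 = {2, 4}
A1: add {3} — 3 (White) has 3→4.
A2: add {1} — 1 (Black): all of {3, 4} already in.
A3: add {5} — 5 (White) has 5→1.
A4 = A3; e.g. 6 (Black) can still go to 9. Fixed point.
White's attractor = {1, 2, 3, 4, 5}; Black avoids the target exactly from the complement.

6, 7, 8, 9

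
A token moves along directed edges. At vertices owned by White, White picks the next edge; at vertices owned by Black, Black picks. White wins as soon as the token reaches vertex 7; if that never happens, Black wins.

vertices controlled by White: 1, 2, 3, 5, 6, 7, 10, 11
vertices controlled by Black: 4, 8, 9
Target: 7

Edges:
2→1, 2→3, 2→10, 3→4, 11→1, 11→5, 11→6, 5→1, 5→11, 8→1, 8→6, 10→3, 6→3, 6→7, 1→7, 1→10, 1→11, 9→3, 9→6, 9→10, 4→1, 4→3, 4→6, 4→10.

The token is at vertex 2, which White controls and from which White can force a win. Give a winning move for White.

A0 = {7}
A1: add {1, 6} — 1 (White) has 1→7; 6 (White) has 6→7.
A2: add {2, 5, 8, 11} — 2 (White) has 2→1; 5 (White) has 5→1; 8 (Black): all of {1, 6} already in; 11 (White) has 11→1.
A3 = A2; e.g. 3 (White) has no edge into A2. Fixed point.
From 2, successor 1 is in the attractor (rank 1); the other successors 3, 10 are not.

1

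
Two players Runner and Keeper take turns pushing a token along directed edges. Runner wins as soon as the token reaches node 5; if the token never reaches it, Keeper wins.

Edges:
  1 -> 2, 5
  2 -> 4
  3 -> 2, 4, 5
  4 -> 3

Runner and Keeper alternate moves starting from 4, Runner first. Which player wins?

Keeper

Track states (vertex, player-to-move).
A0 = {(5,Runner), (5,Keeper)}
A1: add {(1,Runner), (3,Runner)}.
A2: add {(4,Keeper)}.
A3: add {(2,Runner)}.
A4: add {(1,Keeper)}.
A5 = A4; e.g. (2,Keeper) stays out. (4,Runner) never enters ⇒ Keeper avoids the target.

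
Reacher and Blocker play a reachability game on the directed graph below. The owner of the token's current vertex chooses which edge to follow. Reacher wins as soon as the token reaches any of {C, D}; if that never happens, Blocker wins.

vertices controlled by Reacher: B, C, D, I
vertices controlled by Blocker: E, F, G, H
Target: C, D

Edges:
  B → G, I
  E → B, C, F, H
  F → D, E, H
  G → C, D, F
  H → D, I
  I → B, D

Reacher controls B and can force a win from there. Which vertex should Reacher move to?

I

A0 = {C, D}
A1: add {I} — I (Reacher) has I→D.
A2: add {B, H} — B (Reacher) has B→I; H (Blocker): all of {D, I} already in.
A3 = A2; e.g. E (Blocker) can still go to F. Fixed point.
From B, successor I is in the attractor (rank 1); the other successor G is not.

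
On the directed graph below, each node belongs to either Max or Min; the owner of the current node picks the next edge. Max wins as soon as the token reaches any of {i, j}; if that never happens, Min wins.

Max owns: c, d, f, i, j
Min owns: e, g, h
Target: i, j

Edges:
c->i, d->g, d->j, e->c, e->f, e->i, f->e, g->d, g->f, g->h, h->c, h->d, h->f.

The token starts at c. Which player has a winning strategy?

Max

A0 = {i, j}
A1: add {c, d} — c (Max) has c→i; d (Max) has d→j.
A2 = A1; e.g. e (Min) can still go to f. Fixed point.
c ∈ A1, so Max can force the target.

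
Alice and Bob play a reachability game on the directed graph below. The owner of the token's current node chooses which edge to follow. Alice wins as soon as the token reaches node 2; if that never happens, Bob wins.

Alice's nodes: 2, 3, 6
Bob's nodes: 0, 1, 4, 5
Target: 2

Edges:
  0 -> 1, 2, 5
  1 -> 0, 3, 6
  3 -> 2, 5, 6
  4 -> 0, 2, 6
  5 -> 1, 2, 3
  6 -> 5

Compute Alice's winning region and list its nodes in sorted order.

A0 = {2}
A1: add {3} — 3 (Alice) has 3→2.
A2 = A1; e.g. 0 (Bob) can still go to 1. Fixed point.
Alice's winning region = {2, 3}.

2, 3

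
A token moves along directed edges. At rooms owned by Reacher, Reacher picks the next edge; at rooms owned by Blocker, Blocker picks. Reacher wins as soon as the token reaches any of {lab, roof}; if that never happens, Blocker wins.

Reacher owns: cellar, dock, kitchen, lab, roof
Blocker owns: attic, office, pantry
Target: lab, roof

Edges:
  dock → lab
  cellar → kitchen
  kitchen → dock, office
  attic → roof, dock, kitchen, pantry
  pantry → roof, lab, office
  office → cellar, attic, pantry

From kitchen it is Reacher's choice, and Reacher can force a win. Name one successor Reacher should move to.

A0 = {lab, roof}
A1: add {dock} — dock (Reacher) has dock→lab.
A2: add {kitchen} — kitchen (Reacher) has kitchen→dock.
A3: add {cellar} — cellar (Reacher) has cellar→kitchen.
A4 = A3; e.g. attic (Blocker) can still go to pantry. Fixed point.
From kitchen, successor dock is in the attractor (rank 1); the other successor office is not.

dock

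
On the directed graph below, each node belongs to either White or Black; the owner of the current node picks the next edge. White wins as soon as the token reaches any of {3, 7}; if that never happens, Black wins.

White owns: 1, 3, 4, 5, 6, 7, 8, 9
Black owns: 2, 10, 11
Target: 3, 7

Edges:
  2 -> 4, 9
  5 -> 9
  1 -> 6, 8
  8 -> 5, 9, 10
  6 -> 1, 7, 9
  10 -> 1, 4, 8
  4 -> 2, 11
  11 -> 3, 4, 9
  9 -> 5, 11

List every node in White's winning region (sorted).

A0 = {3, 7}
A1: add {6} — 6 (White) has 6→7.
A2: add {1} — 1 (White) has 1→6.
A3 = A2; e.g. 2 (Black) can still go to 4. Fixed point.
White's winning region = {1, 3, 6, 7}.

1, 3, 6, 7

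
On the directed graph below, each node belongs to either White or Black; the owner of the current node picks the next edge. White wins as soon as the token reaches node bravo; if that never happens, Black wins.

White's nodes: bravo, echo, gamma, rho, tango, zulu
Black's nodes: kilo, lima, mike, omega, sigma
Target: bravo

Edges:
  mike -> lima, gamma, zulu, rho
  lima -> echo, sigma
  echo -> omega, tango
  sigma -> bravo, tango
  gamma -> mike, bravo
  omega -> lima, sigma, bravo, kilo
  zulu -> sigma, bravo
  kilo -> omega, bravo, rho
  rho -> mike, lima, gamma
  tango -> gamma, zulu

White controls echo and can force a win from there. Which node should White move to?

tango

A0 = {bravo}
A1: add {gamma, zulu} — gamma (White) has gamma→bravo; zulu (White) has zulu→bravo.
A2: add {rho, tango} — rho (White) has rho→gamma; tango (White) has tango→gamma.
A3: add {echo, sigma} — echo (White) has echo→tango; sigma (Black): all of {bravo, tango} already in.
A4: add {lima} — lima (Black): all of {echo, sigma} already in.
A5: add {mike} — mike (Black): all of {lima, gamma, zulu, rho} already in.
A6 = A5; e.g. omega (Black) can still go to kilo. Fixed point.
From echo, successor tango is in the attractor (rank 2); the other successor omega is not.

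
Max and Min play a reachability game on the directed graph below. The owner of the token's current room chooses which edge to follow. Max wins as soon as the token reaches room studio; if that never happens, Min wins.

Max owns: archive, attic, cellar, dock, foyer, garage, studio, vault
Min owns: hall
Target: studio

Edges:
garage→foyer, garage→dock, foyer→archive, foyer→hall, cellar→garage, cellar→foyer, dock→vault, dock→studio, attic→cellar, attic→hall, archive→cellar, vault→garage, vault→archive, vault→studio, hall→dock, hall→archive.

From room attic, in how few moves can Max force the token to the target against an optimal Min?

A0 = {studio}
A1: add {dock, vault} — dock (Max) has dock→studio; vault (Max) has vault→studio.
A2: add {garage} — garage (Max) has garage→dock.
A3: add {cellar} — cellar (Max) has cellar→garage.
A4: add {archive, attic} — attic (Max) has attic→cellar; archive (Max) has archive→cellar.
attic enters the attractor at level 4, so Max can force the target in 4 moves from there.

4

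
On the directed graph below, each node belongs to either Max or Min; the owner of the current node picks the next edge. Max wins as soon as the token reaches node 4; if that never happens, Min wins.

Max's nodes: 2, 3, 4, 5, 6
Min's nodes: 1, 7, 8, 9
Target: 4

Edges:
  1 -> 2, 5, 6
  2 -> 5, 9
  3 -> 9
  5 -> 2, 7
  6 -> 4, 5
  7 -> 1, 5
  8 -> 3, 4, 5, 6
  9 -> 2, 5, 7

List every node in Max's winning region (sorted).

4, 6

A0 = {4}
A1: add {6} — 6 (Max) has 6→4.
A2 = A1; e.g. 1 (Min) can still go to 2. Fixed point.
Max's winning region = {4, 6}.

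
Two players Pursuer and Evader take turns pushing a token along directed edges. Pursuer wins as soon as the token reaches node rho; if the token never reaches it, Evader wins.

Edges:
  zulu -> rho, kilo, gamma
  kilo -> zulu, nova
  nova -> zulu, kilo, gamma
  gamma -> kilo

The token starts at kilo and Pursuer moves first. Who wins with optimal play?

Track states (vertex, player-to-move).
A0 = {(rho,Pursuer), (rho,Evader)}
A1: add {(zulu,Pursuer)}.
A2 = A1; e.g. (zulu,Evader) stays out. (kilo,Pursuer) never enters ⇒ Evader avoids the target.

Evader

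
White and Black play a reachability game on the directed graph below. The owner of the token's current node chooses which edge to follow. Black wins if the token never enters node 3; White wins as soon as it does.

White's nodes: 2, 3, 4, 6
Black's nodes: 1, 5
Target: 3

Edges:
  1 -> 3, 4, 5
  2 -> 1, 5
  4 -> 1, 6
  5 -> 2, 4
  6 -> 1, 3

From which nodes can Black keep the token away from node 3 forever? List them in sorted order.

1, 2, 5

A0 = {3}
A1: add {6} — 6 (White) has 6→3.
A2: add {4} — 4 (White) has 4→6.
A3 = A2; e.g. 1 (Black) can still go to 5. Fixed point.
White's attractor = {3, 4, 6}; Black avoids the target exactly from the complement.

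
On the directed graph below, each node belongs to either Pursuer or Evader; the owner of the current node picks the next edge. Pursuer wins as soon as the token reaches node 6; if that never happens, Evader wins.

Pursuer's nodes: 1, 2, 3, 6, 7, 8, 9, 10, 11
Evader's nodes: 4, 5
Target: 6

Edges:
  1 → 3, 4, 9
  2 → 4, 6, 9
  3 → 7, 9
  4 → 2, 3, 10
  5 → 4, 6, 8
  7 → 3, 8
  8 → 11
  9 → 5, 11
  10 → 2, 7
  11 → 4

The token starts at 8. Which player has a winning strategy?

A0 = {6}
A1: add {2} — 2 (Pursuer) has 2→6.
A2: add {10} — 10 (Pursuer) has 10→2.
A3 = A2; e.g. 1 (Pursuer) has no edge into A2. Fixed point.
8 never enters the attractor, so Evader can avoid the target forever.

Evader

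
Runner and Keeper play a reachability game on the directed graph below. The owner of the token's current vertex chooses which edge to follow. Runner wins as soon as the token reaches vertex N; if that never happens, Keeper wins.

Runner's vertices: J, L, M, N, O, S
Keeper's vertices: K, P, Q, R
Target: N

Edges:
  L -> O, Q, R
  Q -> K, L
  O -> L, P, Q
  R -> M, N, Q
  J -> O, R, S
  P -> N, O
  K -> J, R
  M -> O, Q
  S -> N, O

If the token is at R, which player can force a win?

A0 = {N}
A1: add {S} — S (Runner) has S→N.
A2: add {J} — J (Runner) has J→S.
A3 = A2; e.g. K (Keeper) can still go to R. Fixed point.
R never enters the attractor, so Keeper can avoid the target forever.

Keeper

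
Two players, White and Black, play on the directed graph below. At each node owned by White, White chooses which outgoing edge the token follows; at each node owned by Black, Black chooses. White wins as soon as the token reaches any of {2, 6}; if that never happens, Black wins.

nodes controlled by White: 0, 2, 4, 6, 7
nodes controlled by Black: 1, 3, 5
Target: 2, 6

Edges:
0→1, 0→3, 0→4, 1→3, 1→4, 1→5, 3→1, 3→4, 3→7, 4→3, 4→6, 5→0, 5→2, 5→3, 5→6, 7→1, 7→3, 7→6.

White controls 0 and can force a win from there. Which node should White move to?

4

A0 = {2, 6}
A1: add {4, 7} — 4 (White) has 4→6; 7 (White) has 7→6.
A2: add {0} — 0 (White) has 0→4.
A3 = A2; e.g. 1 (Black) can still go to 3. Fixed point.
From 0, successor 4 is in the attractor (rank 1); the other successors 1, 3 are not.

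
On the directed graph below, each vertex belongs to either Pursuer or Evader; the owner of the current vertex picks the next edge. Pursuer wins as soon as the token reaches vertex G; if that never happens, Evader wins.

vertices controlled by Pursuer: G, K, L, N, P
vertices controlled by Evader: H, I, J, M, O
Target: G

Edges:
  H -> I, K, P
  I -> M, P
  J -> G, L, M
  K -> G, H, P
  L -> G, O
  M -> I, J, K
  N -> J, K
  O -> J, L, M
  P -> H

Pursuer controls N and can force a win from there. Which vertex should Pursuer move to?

A0 = {G}
A1: add {K, L} — K (Pursuer) has K→G; L (Pursuer) has L→G.
A2: add {N} — N (Pursuer) has N→K.
A3 = A2; e.g. H (Evader) can still go to I. Fixed point.
From N, successor K is in the attractor (rank 1); the other successor J is not.

K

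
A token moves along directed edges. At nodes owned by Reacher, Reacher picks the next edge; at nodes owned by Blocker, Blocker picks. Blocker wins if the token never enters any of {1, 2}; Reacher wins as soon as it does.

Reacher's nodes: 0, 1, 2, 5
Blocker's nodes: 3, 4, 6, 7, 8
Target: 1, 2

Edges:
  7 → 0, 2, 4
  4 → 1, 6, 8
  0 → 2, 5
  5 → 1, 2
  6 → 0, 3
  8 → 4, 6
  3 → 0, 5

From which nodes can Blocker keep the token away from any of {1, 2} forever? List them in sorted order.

4, 7, 8

A0 = {1, 2}
A1: add {0, 5} — 0 (Reacher) has 0→2; 5 (Reacher) has 5→1.
A2: add {3} — 3 (Blocker): all of {0, 5} already in.
A3: add {6} — 6 (Blocker): all of {0, 3} already in.
A4 = A3; e.g. 4 (Blocker) can still go to 8. Fixed point.
Reacher's attractor = {0, 1, 2, 3, 5, 6}; Blocker avoids the target exactly from the complement.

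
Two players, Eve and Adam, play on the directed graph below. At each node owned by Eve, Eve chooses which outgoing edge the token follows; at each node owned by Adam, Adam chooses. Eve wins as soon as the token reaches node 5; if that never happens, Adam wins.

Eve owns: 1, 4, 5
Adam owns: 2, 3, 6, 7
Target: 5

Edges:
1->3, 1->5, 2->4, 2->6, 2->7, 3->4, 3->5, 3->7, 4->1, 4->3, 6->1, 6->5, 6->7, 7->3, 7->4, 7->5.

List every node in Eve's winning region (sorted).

1, 4, 5

A0 = {5}
A1: add {1} — 1 (Eve) has 1→5.
A2: add {4} — 4 (Eve) has 4→1.
A3 = A2; e.g. 2 (Adam) can still go to 6. Fixed point.
Eve's winning region = {1, 4, 5}.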